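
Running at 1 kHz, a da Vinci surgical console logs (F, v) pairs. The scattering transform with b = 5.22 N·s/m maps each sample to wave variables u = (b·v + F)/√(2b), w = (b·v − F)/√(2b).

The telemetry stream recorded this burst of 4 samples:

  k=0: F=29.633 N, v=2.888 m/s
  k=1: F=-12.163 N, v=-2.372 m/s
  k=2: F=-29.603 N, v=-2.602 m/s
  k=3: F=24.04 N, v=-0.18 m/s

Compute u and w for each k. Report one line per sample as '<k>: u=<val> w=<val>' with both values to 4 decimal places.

0: u=13.8369 w=-4.5055
1: u=-7.5964 w=-0.0677
2: u=-13.3656 w=4.9582
3: u=7.1494 w=-7.7310

k=0: b·v=5.22×2.888=15.0754; √(2b)=3.2311; u=(15.0754+29.633)/3.2311=13.8369, w=(15.0754−29.633)/3.2311=-4.5055
k=1: b·v=5.22×(-2.372)=-12.3818; √(2b)=3.2311; u=(-12.3818+(-12.163))/3.2311=-7.5964, w=(-12.3818−(-12.163))/3.2311=-0.0677
k=2: b·v=5.22×(-2.602)=-13.5824; √(2b)=3.2311; u=(-13.5824+(-29.603))/3.2311=-13.3656, w=(-13.5824−(-29.603))/3.2311=4.9582
k=3: b·v=5.22×(-0.18)=-0.9396; √(2b)=3.2311; u=(-0.9396+24.04)/3.2311=7.1494, w=(-0.9396−24.04)/3.2311=-7.7310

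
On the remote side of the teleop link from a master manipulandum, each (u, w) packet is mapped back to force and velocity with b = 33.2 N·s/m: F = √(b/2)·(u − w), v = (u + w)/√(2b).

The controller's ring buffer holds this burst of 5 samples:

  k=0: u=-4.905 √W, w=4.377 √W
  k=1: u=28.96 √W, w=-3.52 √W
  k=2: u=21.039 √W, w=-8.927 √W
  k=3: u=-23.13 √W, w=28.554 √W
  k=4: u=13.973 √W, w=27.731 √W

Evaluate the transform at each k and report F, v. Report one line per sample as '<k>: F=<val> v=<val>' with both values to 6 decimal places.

k=0: u−w=-9.282000, u+w=-0.528000; √(b/2)=4.074310, √(2b)=8.148620; F=4.074310×(-9.282)=-37.817743, v=-0.528000/8.148620=-0.064796
k=1: u−w=32.480000, u+w=25.440000; √(b/2)=4.074310, √(2b)=8.148620; F=4.074310×32.48=132.333581, v=25.440000/8.148620=3.122001
k=2: u−w=29.966000, u+w=12.112000; √(b/2)=4.074310, √(2b)=8.148620; F=4.074310×29.966=122.090766, v=12.112000/8.148620=1.486387
k=3: u−w=-51.684000, u+w=5.424000; √(b/2)=4.074310, √(2b)=8.148620; F=4.074310×(-51.684)=-210.576626, v=5.424000/8.148620=0.665634
k=4: u−w=-13.758000, u+w=41.704000; √(b/2)=4.074310, √(2b)=8.148620; F=4.074310×(-13.758)=-56.054354, v=41.704000/8.148620=5.117922

0: F=-37.817743 v=-0.064796
1: F=132.333581 v=3.122001
2: F=122.090766 v=1.486387
3: F=-210.576626 v=0.665634
4: F=-56.054354 v=5.117922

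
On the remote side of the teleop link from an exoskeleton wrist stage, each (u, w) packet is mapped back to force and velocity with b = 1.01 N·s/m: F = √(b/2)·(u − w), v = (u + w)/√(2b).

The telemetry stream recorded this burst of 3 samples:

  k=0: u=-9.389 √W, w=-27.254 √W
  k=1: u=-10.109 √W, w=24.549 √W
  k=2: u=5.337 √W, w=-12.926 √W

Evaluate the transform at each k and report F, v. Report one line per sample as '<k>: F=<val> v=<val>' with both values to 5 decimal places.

k=0: u−w=17.86500, u+w=-36.64300; √(b/2)=0.71063, √(2b)=1.42127; F=0.71063×17.865=12.69547, v=-36.64300/1.42127=-25.78192
k=1: u−w=-34.65800, u+w=14.44000; √(b/2)=0.71063, √(2b)=1.42127; F=0.71063×(-34.658)=-24.62914, v=14.44000/1.42127=10.15995
k=2: u−w=18.26300, u+w=-7.58900; √(b/2)=0.71063, √(2b)=1.42127; F=0.71063×18.263=12.97830, v=-7.58900/1.42127=-5.33960

0: F=12.69547 v=-25.78192
1: F=-24.62914 v=10.15995
2: F=12.97830 v=-5.33960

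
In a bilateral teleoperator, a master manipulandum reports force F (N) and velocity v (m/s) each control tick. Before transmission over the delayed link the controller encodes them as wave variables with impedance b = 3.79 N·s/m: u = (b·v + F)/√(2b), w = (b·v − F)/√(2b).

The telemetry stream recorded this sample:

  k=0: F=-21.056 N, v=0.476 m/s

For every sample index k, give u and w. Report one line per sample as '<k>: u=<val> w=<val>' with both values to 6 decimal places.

k=0: b·v=3.79×0.476=1.804040; √(2b)=2.753180; u=(1.804040+(-21.056))/2.753180=-6.992627, w=(1.804040−(-21.056))/2.753180=8.303140

0: u=-6.992627 w=8.303140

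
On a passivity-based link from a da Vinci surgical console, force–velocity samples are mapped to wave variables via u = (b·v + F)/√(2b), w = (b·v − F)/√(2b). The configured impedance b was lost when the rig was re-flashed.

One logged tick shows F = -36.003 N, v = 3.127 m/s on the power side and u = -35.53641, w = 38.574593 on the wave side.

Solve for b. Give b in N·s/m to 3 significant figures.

b = 0.472 N·s/m

u + w = 3.038183;  u + w = √(2b)·v, so √(2b) = 3.038183/3.127 = 0.971597.
b = (√(2b))²/2 = 0.944000/2 = 0.472000.
(Check via u − w = 2F/√(2b): u − w = -74.111003, 2F/√(2b) = -74.110994.)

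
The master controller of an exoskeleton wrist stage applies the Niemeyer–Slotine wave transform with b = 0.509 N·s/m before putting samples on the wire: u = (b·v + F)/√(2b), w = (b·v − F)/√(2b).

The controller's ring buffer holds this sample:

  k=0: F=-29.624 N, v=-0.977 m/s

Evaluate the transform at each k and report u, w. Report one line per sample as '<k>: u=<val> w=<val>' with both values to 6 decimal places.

k=0: b·v=0.509×(-0.977)=-0.497293; √(2b)=1.008960; u=(-0.497293+(-29.624))/1.008960=-29.853807, w=(-0.497293−(-29.624))/1.008960=28.868053

0: u=-29.853807 w=28.868053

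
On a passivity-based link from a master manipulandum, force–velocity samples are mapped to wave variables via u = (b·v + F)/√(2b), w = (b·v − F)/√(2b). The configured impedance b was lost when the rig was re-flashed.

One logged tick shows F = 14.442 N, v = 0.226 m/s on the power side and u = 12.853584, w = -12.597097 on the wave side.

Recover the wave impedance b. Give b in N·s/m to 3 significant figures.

b = 0.644 N·s/m

u + w = 0.256487;  u + w = √(2b)·v, so √(2b) = 0.256487/0.226 = 1.134898.
b = (√(2b))²/2 = 1.287994/2 = 0.643997.
(Check via u − w = 2F/√(2b): u − w = 25.450681, 2F/√(2b) = 25.450740.)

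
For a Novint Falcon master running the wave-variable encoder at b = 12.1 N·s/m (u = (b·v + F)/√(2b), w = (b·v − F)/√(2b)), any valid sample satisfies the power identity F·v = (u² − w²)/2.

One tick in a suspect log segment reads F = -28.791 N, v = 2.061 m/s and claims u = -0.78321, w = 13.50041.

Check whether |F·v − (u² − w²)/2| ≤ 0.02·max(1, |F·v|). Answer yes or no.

F·v = (-28.791)×2.061 = -59.33825 W.
(u² − w²)/2 = (0.61342 − 182.26107)/2 = -90.82383 W.
|Δ| = 31.48558;  2% of max(1, |F·v|) = 1.18677.

no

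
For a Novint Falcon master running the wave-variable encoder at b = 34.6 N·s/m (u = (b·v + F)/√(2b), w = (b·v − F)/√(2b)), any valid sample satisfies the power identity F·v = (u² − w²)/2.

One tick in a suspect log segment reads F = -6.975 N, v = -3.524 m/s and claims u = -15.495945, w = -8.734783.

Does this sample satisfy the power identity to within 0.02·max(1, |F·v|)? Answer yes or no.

no

F·v = (-6.975)×(-3.524) = 24.579900 W.
(u² − w²)/2 = (240.124311 − 76.296434)/2 = 81.913939 W.
|Δ| = 57.334039;  2% of max(1, |F·v|) = 0.491598.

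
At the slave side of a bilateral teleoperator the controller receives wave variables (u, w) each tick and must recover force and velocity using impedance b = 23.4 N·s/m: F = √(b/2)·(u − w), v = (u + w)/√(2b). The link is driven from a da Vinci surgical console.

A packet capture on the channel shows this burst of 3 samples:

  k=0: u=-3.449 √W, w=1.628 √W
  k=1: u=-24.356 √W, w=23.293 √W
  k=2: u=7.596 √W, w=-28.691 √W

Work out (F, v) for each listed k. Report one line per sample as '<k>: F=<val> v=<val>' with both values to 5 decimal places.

0: F=-17.36601 v=-0.26619
1: F=-162.98466 v=-0.15539
2: F=124.12064 v=-3.08359

k=0: u−w=-5.07700, u+w=-1.82100; √(b/2)=3.42053, √(2b)=6.84105; F=3.42053×(-5.077)=-17.36601, v=-1.82100/6.84105=-0.26619
k=1: u−w=-47.64900, u+w=-1.06300; √(b/2)=3.42053, √(2b)=6.84105; F=3.42053×(-47.649)=-162.98466, v=-1.06300/6.84105=-0.15539
k=2: u−w=36.28700, u+w=-21.09500; √(b/2)=3.42053, √(2b)=6.84105; F=3.42053×36.287=124.12064, v=-21.09500/6.84105=-3.08359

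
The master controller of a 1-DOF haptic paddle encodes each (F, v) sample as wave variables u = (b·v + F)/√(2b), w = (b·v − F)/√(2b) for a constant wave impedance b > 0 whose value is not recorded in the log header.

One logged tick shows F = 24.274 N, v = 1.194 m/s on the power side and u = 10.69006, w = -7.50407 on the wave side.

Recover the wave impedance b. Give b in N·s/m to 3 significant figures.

u + w = 3.1860;  u + w = √(2b)·v, so √(2b) = 3.1860/1.194 = 2.6683.
b = (√(2b))²/2 = 7.1200/2 = 3.5600.
(Check via u − w = 2F/√(2b): u − w = 18.1941, 2F/√(2b) = 18.1941.)

b = 3.56 N·s/m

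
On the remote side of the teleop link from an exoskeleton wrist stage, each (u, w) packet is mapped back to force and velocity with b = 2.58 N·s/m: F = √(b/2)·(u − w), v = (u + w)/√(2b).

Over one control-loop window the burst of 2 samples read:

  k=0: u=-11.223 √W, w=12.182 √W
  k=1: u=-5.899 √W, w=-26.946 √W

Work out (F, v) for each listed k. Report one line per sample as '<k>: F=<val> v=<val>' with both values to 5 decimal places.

k=0: u−w=-23.40500, u+w=0.95900; √(b/2)=1.13578, √(2b)=2.27156; F=1.13578×(-23.405)=-26.58297, v=0.95900/2.27156=0.42218
k=1: u−w=21.04700, u+w=-32.84500; √(b/2)=1.13578, √(2b)=2.27156; F=1.13578×21.047=23.90480, v=-32.84500/2.27156=-14.45921

0: F=-26.58297 v=0.42218
1: F=23.90480 v=-14.45921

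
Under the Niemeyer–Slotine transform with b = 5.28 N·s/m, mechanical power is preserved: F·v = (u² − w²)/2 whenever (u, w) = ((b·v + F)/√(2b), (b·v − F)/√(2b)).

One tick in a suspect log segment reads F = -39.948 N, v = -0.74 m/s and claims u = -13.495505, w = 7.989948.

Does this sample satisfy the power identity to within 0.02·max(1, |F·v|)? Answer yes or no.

F·v = (-39.948)×(-0.74) = 29.561520 W.
(u² − w²)/2 = (182.128655 − 63.839269)/2 = 59.144693 W.
|Δ| = 29.583173;  2% of max(1, |F·v|) = 0.591230.

no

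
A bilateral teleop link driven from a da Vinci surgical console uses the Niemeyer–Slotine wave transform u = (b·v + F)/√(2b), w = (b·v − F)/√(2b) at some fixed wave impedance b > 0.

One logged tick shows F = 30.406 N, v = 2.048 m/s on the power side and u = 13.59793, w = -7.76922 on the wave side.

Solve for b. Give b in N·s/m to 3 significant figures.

b = 4.05 N·s/m

u + w = 5.8287;  u + w = √(2b)·v, so √(2b) = 5.8287/2.048 = 2.8460.
b = (√(2b))²/2 = 8.1000/2 = 4.0500.
(Check via u − w = 2F/√(2b): u − w = 21.3671, 2F/√(2b) = 21.3672.)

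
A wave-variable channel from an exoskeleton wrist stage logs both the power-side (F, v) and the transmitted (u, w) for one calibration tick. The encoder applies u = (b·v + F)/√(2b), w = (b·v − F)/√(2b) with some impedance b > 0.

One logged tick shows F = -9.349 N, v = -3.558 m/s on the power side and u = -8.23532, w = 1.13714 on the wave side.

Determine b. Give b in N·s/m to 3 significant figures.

u + w = -7.0982;  u + w = √(2b)·v, so √(2b) = -7.0982/(-3.558) = 1.9950.
b = (√(2b))²/2 = 3.9800/2 = 1.9900.
(Check via u − w = 2F/√(2b): u − w = -9.3725, 2F/√(2b) = -9.3725.)

b = 1.99 N·s/m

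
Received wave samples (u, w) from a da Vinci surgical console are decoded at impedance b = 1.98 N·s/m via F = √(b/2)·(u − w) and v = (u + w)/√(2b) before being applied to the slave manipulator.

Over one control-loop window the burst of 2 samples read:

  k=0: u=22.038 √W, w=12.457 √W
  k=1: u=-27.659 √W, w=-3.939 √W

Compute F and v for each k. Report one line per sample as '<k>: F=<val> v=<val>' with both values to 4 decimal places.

k=0: u−w=9.5810, u+w=34.4950; √(b/2)=0.9950, √(2b)=1.9900; F=0.9950×9.581=9.5330, v=34.4950/1.9900=17.3344
k=1: u−w=-23.7200, u+w=-31.5980; √(b/2)=0.9950, √(2b)=1.9900; F=0.9950×(-23.72)=-23.6011, v=-31.5980/1.9900=-15.8786

0: F=9.5330 v=17.3344
1: F=-23.6011 v=-15.8786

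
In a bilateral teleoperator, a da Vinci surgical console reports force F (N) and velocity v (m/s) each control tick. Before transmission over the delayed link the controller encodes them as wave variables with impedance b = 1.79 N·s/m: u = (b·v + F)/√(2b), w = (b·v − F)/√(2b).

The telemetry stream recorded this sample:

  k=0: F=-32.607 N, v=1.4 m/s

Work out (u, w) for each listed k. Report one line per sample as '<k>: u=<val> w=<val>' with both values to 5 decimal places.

k=0: b·v=1.79×1.4=2.50600; √(2b)=1.89209; u=(2.50600+(-32.607))/1.89209=-15.90887, w=(2.50600−(-32.607))/1.89209=18.55780

0: u=-15.90887 w=18.55780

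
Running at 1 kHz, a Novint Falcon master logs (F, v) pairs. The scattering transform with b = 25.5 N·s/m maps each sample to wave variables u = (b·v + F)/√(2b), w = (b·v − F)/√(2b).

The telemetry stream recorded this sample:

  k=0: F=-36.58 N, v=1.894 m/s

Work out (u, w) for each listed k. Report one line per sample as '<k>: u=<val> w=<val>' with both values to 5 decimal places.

k=0: b·v=25.5×1.894=48.29700; √(2b)=7.14143; u=(48.29700+(-36.58))/7.14143=1.64071, w=(48.29700−(-36.58))/7.14143=11.88516

0: u=1.64071 w=11.88516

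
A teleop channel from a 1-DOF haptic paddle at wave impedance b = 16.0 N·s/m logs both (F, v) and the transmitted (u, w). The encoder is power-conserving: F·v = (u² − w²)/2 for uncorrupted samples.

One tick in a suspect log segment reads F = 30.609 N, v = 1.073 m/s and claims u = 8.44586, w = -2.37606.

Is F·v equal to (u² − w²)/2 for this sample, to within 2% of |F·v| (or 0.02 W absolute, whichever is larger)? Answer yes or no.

yes

F·v = 30.609×1.073 = 32.8435 W.
(u² − w²)/2 = (71.3326 − 5.6457)/2 = 32.8434 W.
|Δ| = 0.0000;  2% of max(1, |F·v|) = 0.6569.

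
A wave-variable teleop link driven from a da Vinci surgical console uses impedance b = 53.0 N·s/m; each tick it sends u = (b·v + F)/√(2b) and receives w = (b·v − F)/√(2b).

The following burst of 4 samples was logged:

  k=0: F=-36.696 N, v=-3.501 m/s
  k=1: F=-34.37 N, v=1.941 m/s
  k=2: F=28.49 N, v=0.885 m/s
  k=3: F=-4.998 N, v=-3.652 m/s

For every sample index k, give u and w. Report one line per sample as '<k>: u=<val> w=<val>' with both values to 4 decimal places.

k=0: b·v=53.0×(-3.501)=-185.5530; √(2b)=10.2956; u=(-185.5530+(-36.696))/10.2956=-21.5867, w=(-185.5530−(-36.696))/10.2956=-14.4583
k=1: b·v=53.0×1.941=102.8730; √(2b)=10.2956; u=(102.8730+(-34.37))/10.2956=6.6536, w=(102.8730−(-34.37))/10.2956=13.3302
k=2: b·v=53.0×0.885=46.9050; √(2b)=10.2956; u=(46.9050+28.49)/10.2956=7.3230, w=(46.9050−28.49)/10.2956=1.7886
k=3: b·v=53.0×(-3.652)=-193.5560; √(2b)=10.2956; u=(-193.5560+(-4.998))/10.2956=-19.2853, w=(-193.5560−(-4.998))/10.2956=-18.3144

0: u=-21.5867 w=-14.4583
1: u=6.6536 w=13.3302
2: u=7.3230 w=1.7886
3: u=-19.2853 w=-18.3144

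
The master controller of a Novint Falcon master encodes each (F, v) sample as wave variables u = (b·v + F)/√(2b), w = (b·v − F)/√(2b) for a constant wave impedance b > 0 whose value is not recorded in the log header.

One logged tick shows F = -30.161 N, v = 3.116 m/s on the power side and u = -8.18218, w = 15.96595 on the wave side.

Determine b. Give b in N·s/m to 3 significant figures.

u + w = 7.78377;  u + w = √(2b)·v, so √(2b) = 7.78377/3.116 = 2.49800.
b = (√(2b))²/2 = 6.24001/2 = 3.12000.
(Check via u − w = 2F/√(2b): u − w = -24.14813, 2F/√(2b) = -24.14811.)

b = 3.12 N·s/m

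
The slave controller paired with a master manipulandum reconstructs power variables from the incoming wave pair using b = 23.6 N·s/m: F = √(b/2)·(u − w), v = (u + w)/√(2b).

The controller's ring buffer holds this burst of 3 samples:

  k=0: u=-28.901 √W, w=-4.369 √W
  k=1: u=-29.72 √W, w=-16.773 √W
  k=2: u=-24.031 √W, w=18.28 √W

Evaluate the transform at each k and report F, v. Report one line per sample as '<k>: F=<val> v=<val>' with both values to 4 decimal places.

0: F=-84.2702 v=-4.8426
1: F=-44.4744 v=-6.7673
2: F=-145.3431 v=-0.8371

k=0: u−w=-24.5320, u+w=-33.2700; √(b/2)=3.4351, √(2b)=6.8702; F=3.4351×(-24.532)=-84.2702, v=-33.2700/6.8702=-4.8426
k=1: u−w=-12.9470, u+w=-46.4930; √(b/2)=3.4351, √(2b)=6.8702; F=3.4351×(-12.947)=-44.4744, v=-46.4930/6.8702=-6.7673
k=2: u−w=-42.3110, u+w=-5.7510; √(b/2)=3.4351, √(2b)=6.8702; F=3.4351×(-42.311)=-145.3431, v=-5.7510/6.8702=-0.8371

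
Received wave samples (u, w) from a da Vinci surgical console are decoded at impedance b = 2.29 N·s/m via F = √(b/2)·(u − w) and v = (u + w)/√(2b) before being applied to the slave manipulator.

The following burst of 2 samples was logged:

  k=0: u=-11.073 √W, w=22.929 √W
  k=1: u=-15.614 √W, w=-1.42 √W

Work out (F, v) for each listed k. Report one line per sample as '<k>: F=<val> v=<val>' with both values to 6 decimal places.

k=0: u−w=-34.002000, u+w=11.856000; √(b/2)=1.070047, √(2b)=2.140093; F=1.070047×(-34.002)=-36.383729, v=11.856000/2.140093=5.539945
k=1: u−w=-14.194000, u+w=-17.034000; √(b/2)=1.070047, √(2b)=2.140093; F=1.070047×(-14.194)=-15.188243, v=-17.034000/2.140093=-7.959465

0: F=-36.383729 v=5.539945
1: F=-15.188243 v=-7.959465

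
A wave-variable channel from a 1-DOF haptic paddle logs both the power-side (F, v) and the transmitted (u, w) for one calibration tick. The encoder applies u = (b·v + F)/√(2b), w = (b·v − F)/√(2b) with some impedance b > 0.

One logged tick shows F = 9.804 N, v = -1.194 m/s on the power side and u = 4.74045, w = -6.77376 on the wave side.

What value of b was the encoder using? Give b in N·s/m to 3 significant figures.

u + w = -2.03331;  u + w = √(2b)·v, so √(2b) = -2.03331/(-1.194) = 1.70294.
b = (√(2b))²/2 = 2.90000/2 = 1.45000.
(Check via u − w = 2F/√(2b): u − w = 11.51421, 2F/√(2b) = 11.51421.)

b = 1.45 N·s/m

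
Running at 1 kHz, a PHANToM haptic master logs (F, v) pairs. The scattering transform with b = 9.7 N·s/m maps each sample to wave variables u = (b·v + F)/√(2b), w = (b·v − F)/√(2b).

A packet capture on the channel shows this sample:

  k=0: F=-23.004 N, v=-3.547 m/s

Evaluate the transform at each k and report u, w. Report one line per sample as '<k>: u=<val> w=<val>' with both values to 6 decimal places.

k=0: b·v=9.7×(-3.547)=-34.405900; √(2b)=4.404543; u=(-34.405900+(-23.004))/4.404543=-13.034246, w=(-34.405900−(-23.004))/4.404543=-2.588668

0: u=-13.034246 w=-2.588668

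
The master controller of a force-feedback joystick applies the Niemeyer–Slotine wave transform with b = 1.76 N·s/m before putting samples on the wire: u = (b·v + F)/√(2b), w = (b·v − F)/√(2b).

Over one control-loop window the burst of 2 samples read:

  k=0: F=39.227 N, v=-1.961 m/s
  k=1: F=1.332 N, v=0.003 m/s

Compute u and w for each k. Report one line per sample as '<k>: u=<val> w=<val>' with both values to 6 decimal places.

k=0: b·v=1.76×(-1.961)=-3.451360; √(2b)=1.876166; u=(-3.451360+39.227)/1.876166=19.068480, w=(-3.451360−39.227)/1.876166=-22.747642
k=1: b·v=1.76×0.003=0.005280; √(2b)=1.876166; u=(0.005280+1.332)/1.876166=0.712773, w=(0.005280−1.332)/1.876166=-0.707144

0: u=19.068480 w=-22.747642
1: u=0.712773 w=-0.707144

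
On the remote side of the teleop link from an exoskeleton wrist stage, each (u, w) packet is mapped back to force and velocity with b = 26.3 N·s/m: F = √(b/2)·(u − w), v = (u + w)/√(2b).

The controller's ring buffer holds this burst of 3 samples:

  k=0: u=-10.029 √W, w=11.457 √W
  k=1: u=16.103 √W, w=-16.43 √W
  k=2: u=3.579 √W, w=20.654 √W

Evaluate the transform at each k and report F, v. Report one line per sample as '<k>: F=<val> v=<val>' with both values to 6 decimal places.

k=0: u−w=-21.486000, u+w=1.428000; √(b/2)=3.626293, √(2b)=7.252586; F=3.626293×(-21.486)=-77.914529, v=1.428000/7.252586=0.196895
k=1: u−w=32.533000, u+w=-0.327000; √(b/2)=3.626293, √(2b)=7.252586; F=3.626293×32.533=117.974186, v=-0.327000/7.252586=-0.045087
k=2: u−w=-17.075000, u+w=24.233000; √(b/2)=3.626293, √(2b)=7.252586; F=3.626293×(-17.075)=-61.918951, v=24.233000/7.252586=3.341291

0: F=-77.914529 v=0.196895
1: F=117.974186 v=-0.045087
2: F=-61.918951 v=3.341291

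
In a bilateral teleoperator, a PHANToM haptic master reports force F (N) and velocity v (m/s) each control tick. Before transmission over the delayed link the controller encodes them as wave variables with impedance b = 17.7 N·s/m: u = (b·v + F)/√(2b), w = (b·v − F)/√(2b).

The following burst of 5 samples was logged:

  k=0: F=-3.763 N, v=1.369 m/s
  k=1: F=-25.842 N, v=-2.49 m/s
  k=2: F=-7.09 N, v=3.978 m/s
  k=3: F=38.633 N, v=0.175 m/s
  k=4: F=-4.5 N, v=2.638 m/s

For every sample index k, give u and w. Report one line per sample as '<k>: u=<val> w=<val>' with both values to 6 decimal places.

k=0: b·v=17.7×1.369=24.231300; √(2b)=5.949790; u=(24.231300+(-3.763))/5.949790=3.440172, w=(24.231300−(-3.763))/5.949790=4.705091
k=1: b·v=17.7×(-2.49)=-44.073000; √(2b)=5.949790; u=(-44.073000+(-25.842))/5.949790=-11.750835, w=(-44.073000−(-25.842))/5.949790=-3.064142
k=2: b·v=17.7×3.978=70.410600; √(2b)=5.949790; u=(70.410600+(-7.09))/5.949790=10.642493, w=(70.410600−(-7.09))/5.949790=13.025771
k=3: b·v=17.7×0.175=3.097500; √(2b)=5.949790; u=(3.097500+38.633)/5.949790=7.013777, w=(3.097500−38.633)/5.949790=-5.972564
k=4: b·v=17.7×2.638=46.692600; √(2b)=5.949790; u=(46.692600+(-4.5))/5.949790=7.091444, w=(46.692600−(-4.5))/5.949790=8.604102

0: u=3.440172 w=4.705091
1: u=-11.750835 w=-3.064142
2: u=10.642493 w=13.025771
3: u=7.013777 w=-5.972564
4: u=7.091444 w=8.604102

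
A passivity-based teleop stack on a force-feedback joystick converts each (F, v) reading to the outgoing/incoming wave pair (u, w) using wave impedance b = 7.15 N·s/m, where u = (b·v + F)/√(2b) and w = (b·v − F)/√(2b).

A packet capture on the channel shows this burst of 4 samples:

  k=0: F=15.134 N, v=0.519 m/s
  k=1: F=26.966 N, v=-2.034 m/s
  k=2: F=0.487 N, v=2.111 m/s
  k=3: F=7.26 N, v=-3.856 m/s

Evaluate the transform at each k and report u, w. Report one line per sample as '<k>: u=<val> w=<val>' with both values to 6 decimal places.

k=0: b·v=7.15×0.519=3.710850; √(2b)=3.781534; u=(3.710850+15.134)/3.781534=4.983388, w=(3.710850−15.134)/3.781534=-3.020771
k=1: b·v=7.15×(-2.034)=-14.543100; √(2b)=3.781534; u=(-14.543100+26.966)/3.781534=3.285148, w=(-14.543100−26.966)/3.781534=-10.976789
k=2: b·v=7.15×2.111=15.093650; √(2b)=3.781534; u=(15.093650+0.487)/3.781534=4.120193, w=(15.093650−0.487)/3.781534=3.862626
k=3: b·v=7.15×(-3.856)=-27.570400; √(2b)=3.781534; u=(-27.570400+7.26)/3.781534=-5.370942, w=(-27.570400−7.26)/3.781534=-9.210653

0: u=4.983388 w=-3.020771
1: u=3.285148 w=-10.976789
2: u=4.120193 w=3.862626
3: u=-5.370942 w=-9.210653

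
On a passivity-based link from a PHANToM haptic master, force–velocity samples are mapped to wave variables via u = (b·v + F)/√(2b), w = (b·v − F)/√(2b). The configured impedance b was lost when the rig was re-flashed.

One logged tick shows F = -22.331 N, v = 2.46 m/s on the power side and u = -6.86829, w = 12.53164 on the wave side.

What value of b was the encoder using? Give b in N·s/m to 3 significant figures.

u + w = 5.6633;  u + w = √(2b)·v, so √(2b) = 5.6633/2.46 = 2.3022.
b = (√(2b))²/2 = 5.3000/2 = 2.6500.
(Check via u − w = 2F/√(2b): u − w = -19.3999, 2F/√(2b) = -19.3999.)

b = 2.65 N·s/m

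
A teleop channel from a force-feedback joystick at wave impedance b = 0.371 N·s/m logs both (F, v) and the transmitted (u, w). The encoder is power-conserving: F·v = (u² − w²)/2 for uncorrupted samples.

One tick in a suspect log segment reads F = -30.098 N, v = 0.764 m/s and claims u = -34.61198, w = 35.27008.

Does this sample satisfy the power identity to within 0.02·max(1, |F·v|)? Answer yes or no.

yes

F·v = (-30.098)×0.764 = -22.99487 W.
(u² − w²)/2 = (1197.98916 − 1243.97854)/2 = -22.99469 W.
|Δ| = 0.00018;  2% of max(1, |F·v|) = 0.45990.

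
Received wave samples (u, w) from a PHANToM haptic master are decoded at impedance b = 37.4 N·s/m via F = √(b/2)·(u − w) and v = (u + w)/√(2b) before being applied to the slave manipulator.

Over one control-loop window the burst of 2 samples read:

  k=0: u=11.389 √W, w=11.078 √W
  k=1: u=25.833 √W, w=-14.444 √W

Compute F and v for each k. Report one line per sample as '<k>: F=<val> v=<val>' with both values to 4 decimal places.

k=0: u−w=0.3110, u+w=22.4670; √(b/2)=4.3243, √(2b)=8.6487; F=4.3243×0.311=1.3449, v=22.4670/8.6487=2.5977
k=1: u−w=40.2770, u+w=11.3890; √(b/2)=4.3243, √(2b)=8.6487; F=4.3243×40.277=174.1718, v=11.3890/8.6487=1.3168

0: F=1.3449 v=2.5977
1: F=174.1718 v=1.3168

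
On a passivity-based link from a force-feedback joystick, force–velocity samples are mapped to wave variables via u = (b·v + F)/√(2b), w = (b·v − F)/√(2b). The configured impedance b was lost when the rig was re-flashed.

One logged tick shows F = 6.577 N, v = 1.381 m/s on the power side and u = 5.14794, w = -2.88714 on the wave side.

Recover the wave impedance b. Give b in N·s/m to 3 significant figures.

u + w = 2.26080;  u + w = √(2b)·v, so √(2b) = 2.26080/1.381 = 1.63707.
b = (√(2b))²/2 = 2.68001/2 = 1.34001.
(Check via u − w = 2F/√(2b): u − w = 8.03508, 2F/√(2b) = 8.03506.)

b = 1.34 N·s/m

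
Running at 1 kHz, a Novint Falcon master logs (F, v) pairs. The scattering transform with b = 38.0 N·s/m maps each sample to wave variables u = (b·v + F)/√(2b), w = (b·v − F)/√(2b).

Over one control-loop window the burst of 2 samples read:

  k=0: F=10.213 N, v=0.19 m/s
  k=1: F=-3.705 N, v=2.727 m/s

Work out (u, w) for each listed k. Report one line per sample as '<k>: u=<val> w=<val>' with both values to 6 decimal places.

k=0: b·v=38.0×0.19=7.220000; √(2b)=8.717798; u=(7.220000+10.213)/8.717798=1.999702, w=(7.220000−10.213)/8.717798=-0.343321
k=1: b·v=38.0×2.727=103.626000; √(2b)=8.717798; u=(103.626000+(-3.705))/8.717798=11.461725, w=(103.626000−(-3.705))/8.717798=12.311710

0: u=1.999702 w=-0.343321
1: u=11.461725 w=12.311710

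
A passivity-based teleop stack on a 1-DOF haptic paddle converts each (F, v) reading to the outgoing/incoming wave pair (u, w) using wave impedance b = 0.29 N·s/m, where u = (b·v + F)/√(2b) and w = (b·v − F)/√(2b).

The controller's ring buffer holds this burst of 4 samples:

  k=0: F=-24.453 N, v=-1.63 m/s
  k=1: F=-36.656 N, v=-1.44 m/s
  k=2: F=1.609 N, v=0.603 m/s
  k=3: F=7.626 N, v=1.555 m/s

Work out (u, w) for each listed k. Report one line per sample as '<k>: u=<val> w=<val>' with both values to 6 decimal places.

0: u=-32.729048 w=31.487677
1: u=-48.680022 w=47.583350
2: u=2.342336 w=-1.883105
3: u=10.605555 w=-9.421302

k=0: b·v=0.29×(-1.63)=-0.472700; √(2b)=0.761577; u=(-0.472700+(-24.453))/0.761577=-32.729048, w=(-0.472700−(-24.453))/0.761577=31.487677
k=1: b·v=0.29×(-1.44)=-0.417600; √(2b)=0.761577; u=(-0.417600+(-36.656))/0.761577=-48.680022, w=(-0.417600−(-36.656))/0.761577=47.583350
k=2: b·v=0.29×0.603=0.174870; √(2b)=0.761577; u=(0.174870+1.609)/0.761577=2.342336, w=(0.174870−1.609)/0.761577=-1.883105
k=3: b·v=0.29×1.555=0.450950; √(2b)=0.761577; u=(0.450950+7.626)/0.761577=10.605555, w=(0.450950−7.626)/0.761577=-9.421302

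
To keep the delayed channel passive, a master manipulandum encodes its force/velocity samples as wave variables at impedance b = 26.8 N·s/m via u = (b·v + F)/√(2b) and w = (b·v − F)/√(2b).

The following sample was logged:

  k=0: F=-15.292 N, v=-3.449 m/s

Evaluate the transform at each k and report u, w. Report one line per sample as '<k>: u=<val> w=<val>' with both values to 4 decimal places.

k=0: b·v=26.8×(-3.449)=-92.4332; √(2b)=7.3212; u=(-92.4332+(-15.292))/7.3212=-14.7141, w=(-92.4332−(-15.292))/7.3212=-10.5367

0: u=-14.7141 w=-10.5367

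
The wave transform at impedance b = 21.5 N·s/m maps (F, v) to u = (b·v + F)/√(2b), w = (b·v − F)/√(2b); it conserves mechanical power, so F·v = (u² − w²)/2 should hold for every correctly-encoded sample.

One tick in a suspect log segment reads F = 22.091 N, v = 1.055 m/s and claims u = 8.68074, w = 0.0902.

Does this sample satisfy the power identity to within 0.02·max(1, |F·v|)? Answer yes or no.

F·v = 22.091×1.055 = 23.3060 W.
(u² − w²)/2 = (75.3552 − 0.0081)/2 = 37.6736 W.
|Δ| = 14.3676;  2% of max(1, |F·v|) = 0.4661.

no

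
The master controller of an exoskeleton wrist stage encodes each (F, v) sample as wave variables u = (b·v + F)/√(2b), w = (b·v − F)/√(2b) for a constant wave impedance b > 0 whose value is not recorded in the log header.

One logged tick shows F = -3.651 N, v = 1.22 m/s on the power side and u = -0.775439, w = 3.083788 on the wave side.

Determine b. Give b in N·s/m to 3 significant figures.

b = 1.79 N·s/m

u + w = 2.308349;  u + w = √(2b)·v, so √(2b) = 2.308349/1.22 = 1.892089.
b = (√(2b))²/2 = 3.580002/2 = 1.790001.
(Check via u − w = 2F/√(2b): u − w = -3.859227, 2F/√(2b) = -3.859226.)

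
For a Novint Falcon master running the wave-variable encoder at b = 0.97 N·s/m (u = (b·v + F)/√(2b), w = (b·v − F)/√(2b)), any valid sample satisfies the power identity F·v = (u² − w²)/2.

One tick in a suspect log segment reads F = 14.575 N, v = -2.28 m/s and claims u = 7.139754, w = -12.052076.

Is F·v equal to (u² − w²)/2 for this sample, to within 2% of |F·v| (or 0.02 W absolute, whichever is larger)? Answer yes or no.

no

F·v = 14.575×(-2.28) = -33.231000 W.
(u² − w²)/2 = (50.976087 − 145.252536)/2 = -47.138224 W.
|Δ| = 13.907224;  2% of max(1, |F·v|) = 0.664620.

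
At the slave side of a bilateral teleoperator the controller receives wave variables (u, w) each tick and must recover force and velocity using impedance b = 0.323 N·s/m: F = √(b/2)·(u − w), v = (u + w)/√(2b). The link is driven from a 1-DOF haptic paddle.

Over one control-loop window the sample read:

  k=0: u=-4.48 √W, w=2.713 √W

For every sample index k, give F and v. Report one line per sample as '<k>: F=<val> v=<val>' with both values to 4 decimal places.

k=0: u−w=-7.1930, u+w=-1.7670; √(b/2)=0.4019, √(2b)=0.8037; F=0.4019×(-7.193)=-2.8907, v=-1.7670/0.8037=-2.1985

0: F=-2.8907 v=-2.1985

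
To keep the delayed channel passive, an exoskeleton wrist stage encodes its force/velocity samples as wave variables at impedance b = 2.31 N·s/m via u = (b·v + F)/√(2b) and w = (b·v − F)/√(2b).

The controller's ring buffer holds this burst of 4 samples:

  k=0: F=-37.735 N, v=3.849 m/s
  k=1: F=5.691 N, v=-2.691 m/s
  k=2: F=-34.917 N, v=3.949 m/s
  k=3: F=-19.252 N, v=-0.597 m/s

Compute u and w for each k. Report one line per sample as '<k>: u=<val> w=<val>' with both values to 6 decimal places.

0: u=-13.419355 w=21.692467
1: u=-0.244350 w=-5.539735
2: u=-12.000832 w=20.488885
3: u=-9.598442 w=8.315240

k=0: b·v=2.31×3.849=8.891190; √(2b)=2.149419; u=(8.891190+(-37.735))/2.149419=-13.419355, w=(8.891190−(-37.735))/2.149419=21.692467
k=1: b·v=2.31×(-2.691)=-6.216210; √(2b)=2.149419; u=(-6.216210+5.691)/2.149419=-0.244350, w=(-6.216210−5.691)/2.149419=-5.539735
k=2: b·v=2.31×3.949=9.122190; √(2b)=2.149419; u=(9.122190+(-34.917))/2.149419=-12.000832, w=(9.122190−(-34.917))/2.149419=20.488885
k=3: b·v=2.31×(-0.597)=-1.379070; √(2b)=2.149419; u=(-1.379070+(-19.252))/2.149419=-9.598442, w=(-1.379070−(-19.252))/2.149419=8.315240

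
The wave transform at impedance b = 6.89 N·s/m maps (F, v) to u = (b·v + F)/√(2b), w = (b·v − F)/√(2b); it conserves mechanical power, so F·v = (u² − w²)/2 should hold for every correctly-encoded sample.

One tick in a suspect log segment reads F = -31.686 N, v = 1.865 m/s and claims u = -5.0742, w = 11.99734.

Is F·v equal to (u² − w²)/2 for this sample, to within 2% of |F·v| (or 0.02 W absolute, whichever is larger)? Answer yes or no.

yes

F·v = (-31.686)×1.865 = -59.0944 W.
(u² − w²)/2 = (25.7475 − 143.9362)/2 = -59.0943 W.
|Δ| = 0.0001;  2% of max(1, |F·v|) = 1.1819.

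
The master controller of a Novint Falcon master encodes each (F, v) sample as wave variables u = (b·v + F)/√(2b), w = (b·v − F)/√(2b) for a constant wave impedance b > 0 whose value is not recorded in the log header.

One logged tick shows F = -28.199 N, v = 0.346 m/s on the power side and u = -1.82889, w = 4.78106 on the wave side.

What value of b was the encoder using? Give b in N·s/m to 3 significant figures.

b = 36.4 N·s/m

u + w = 2.9522;  u + w = √(2b)·v, so √(2b) = 2.9522/0.346 = 8.5323.
b = (√(2b))²/2 = 72.7999/2 = 36.3999.
(Check via u − w = 2F/√(2b): u − w = -6.6099, 2F/√(2b) = -6.6100.)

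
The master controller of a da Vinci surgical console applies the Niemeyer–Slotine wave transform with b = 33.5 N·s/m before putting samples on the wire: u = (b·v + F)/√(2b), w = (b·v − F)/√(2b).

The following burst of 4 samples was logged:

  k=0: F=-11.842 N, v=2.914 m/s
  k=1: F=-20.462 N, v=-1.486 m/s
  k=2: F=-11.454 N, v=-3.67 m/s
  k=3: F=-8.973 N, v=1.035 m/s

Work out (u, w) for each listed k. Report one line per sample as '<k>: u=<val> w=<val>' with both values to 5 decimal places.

k=0: b·v=33.5×2.914=97.61900; √(2b)=8.18535; u=(97.61900+(-11.842))/8.18535=10.47933, w=(97.61900−(-11.842))/8.18535=13.37279
k=1: b·v=33.5×(-1.486)=-49.78100; √(2b)=8.18535; u=(-49.78100+(-20.462))/8.18535=-8.58155, w=(-49.78100−(-20.462))/8.18535=-3.58189
k=2: b·v=33.5×(-3.67)=-122.94500; √(2b)=8.18535; u=(-122.94500+(-11.454))/8.18535=-16.41945, w=(-122.94500−(-11.454))/8.18535=-13.62079
k=3: b·v=33.5×1.035=34.67250; √(2b)=8.18535; u=(34.67250+(-8.973))/8.18535=3.13969, w=(34.67250−(-8.973))/8.18535=5.33215

0: u=10.47933 w=13.37279
1: u=-8.58155 w=-3.58189
2: u=-16.41945 w=-13.62079
3: u=3.13969 w=5.33215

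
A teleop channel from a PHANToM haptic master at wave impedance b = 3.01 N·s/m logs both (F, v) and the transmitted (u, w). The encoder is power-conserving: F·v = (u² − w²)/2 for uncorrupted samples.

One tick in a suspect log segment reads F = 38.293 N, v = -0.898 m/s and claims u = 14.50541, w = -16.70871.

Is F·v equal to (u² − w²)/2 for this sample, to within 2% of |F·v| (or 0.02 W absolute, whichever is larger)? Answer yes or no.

yes

F·v = 38.293×(-0.898) = -34.3871 W.
(u² − w²)/2 = (210.4069 − 279.1810)/2 = -34.3870 W.
|Δ| = 0.0001;  2% of max(1, |F·v|) = 0.6877.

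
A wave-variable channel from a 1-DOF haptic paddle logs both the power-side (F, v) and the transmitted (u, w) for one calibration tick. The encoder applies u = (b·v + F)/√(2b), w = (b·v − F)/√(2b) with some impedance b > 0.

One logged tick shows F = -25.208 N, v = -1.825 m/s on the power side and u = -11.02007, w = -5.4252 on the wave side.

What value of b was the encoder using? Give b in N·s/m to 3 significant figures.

b = 40.6 N·s/m

u + w = -16.4453;  u + w = √(2b)·v, so √(2b) = -16.4453/(-1.825) = 9.0111.
b = (√(2b))²/2 = 81.2000/2 = 40.6000.
(Check via u − w = 2F/√(2b): u − w = -5.5949, 2F/√(2b) = -5.5949.)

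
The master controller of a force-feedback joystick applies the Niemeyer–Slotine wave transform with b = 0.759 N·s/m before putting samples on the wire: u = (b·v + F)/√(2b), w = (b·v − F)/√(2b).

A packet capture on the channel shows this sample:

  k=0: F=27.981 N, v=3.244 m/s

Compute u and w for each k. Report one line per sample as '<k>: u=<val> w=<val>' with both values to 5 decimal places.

0: u=24.70895 w=-20.71211

k=0: b·v=0.759×3.244=2.46220; √(2b)=1.23207; u=(2.46220+27.981)/1.23207=24.70895, w=(2.46220−27.981)/1.23207=-20.71211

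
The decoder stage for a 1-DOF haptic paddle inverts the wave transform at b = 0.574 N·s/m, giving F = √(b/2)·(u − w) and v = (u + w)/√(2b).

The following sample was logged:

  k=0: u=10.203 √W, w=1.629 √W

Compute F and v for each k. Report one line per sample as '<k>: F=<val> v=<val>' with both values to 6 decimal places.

0: F=4.593296 v=11.043004

k=0: u−w=8.574000, u+w=11.832000; √(b/2)=0.535724, √(2b)=1.071448; F=0.535724×8.574=4.593296, v=11.832000/1.071448=11.043004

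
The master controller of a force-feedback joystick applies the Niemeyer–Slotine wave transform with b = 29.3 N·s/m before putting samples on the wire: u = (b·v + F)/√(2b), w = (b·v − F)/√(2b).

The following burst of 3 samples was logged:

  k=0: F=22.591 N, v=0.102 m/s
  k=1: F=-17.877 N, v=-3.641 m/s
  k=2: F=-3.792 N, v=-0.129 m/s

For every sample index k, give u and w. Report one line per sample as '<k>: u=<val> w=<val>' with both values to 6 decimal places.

k=0: b·v=29.3×0.102=2.988600; √(2b)=7.655064; u=(2.988600+22.591)/7.655064=3.341527, w=(2.988600−22.591)/7.655064=-2.560710
k=1: b·v=29.3×(-3.641)=-106.681300; √(2b)=7.655064; u=(-106.681300+(-17.877))/7.655064=-16.271360, w=(-106.681300−(-17.877))/7.655064=-11.600726
k=2: b·v=29.3×(-0.129)=-3.779700; √(2b)=7.655064; u=(-3.779700+(-3.792))/7.655064=-0.989110, w=(-3.779700−(-3.792))/7.655064=0.001607

0: u=3.341527 w=-2.560710
1: u=-16.271360 w=-11.600726
2: u=-0.989110 w=0.001607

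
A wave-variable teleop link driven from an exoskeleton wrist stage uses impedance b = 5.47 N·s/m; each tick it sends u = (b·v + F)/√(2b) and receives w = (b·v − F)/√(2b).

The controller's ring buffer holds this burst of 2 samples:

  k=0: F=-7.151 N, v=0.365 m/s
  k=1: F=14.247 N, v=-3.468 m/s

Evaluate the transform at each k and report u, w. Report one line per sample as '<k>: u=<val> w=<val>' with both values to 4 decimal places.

0: u=-1.5584 w=2.7656
1: u=-1.4279 w=-10.0427

k=0: b·v=5.47×0.365=1.9965; √(2b)=3.3076; u=(1.9965+(-7.151))/3.3076=-1.5584, w=(1.9965−(-7.151))/3.3076=2.7656
k=1: b·v=5.47×(-3.468)=-18.9700; √(2b)=3.3076; u=(-18.9700+14.247)/3.3076=-1.4279, w=(-18.9700−14.247)/3.3076=-10.0427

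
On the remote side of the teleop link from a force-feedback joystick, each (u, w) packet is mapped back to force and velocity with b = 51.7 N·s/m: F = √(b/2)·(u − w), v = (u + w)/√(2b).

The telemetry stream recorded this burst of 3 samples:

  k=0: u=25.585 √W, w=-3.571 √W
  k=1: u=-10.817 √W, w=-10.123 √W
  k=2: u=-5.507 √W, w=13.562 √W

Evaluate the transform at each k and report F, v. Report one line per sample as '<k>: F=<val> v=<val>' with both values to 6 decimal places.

0: F=148.237545 v=2.164904
1: F=-3.528497 v=-2.059285
2: F=-96.952317 v=0.792146

k=0: u−w=29.156000, u+w=22.014000; √(b/2)=5.084290, √(2b)=10.168579; F=5.084290×29.156=148.237545, v=22.014000/10.168579=2.164904
k=1: u−w=-0.694000, u+w=-20.940000; √(b/2)=5.084290, √(2b)=10.168579; F=5.084290×(-0.694)=-3.528497, v=-20.940000/10.168579=-2.059285
k=2: u−w=-19.069000, u+w=8.055000; √(b/2)=5.084290, √(2b)=10.168579; F=5.084290×(-19.069)=-96.952317, v=8.055000/10.168579=0.792146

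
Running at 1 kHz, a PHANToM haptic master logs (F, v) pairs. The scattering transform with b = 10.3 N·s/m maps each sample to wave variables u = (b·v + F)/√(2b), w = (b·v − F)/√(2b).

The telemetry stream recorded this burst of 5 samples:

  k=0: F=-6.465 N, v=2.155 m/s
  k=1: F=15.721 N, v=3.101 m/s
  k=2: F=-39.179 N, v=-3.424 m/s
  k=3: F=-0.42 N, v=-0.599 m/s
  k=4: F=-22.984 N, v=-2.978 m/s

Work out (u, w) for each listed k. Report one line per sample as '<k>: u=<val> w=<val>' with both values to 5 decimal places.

k=0: b·v=10.3×2.155=22.19650; √(2b)=4.53872; u=(22.19650+(-6.465))/4.53872=3.46606, w=(22.19650−(-6.465))/4.53872=6.31488
k=1: b·v=10.3×3.101=31.94030; √(2b)=4.53872; u=(31.94030+15.721)/4.53872=10.50104, w=(31.94030−15.721)/4.53872=3.57354
k=2: b·v=10.3×(-3.424)=-35.26720; √(2b)=4.53872; u=(-35.26720+(-39.179))/4.53872=-16.40246, w=(-35.26720−(-39.179))/4.53872=0.86187
k=3: b·v=10.3×(-0.599)=-6.16970; √(2b)=4.53872; u=(-6.16970+(-0.42))/4.53872=-1.45188, w=(-6.16970−(-0.42))/4.53872=-1.26681
k=4: b·v=10.3×(-2.978)=-30.67340; √(2b)=4.53872; u=(-30.67340+(-22.984))/4.53872=-11.82214, w=(-30.67340−(-22.984))/4.53872=-1.69418

0: u=3.46606 w=6.31488
1: u=10.50104 w=3.57354
2: u=-16.40246 w=0.86187
3: u=-1.45188 w=-1.26681
4: u=-11.82214 w=-1.69418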